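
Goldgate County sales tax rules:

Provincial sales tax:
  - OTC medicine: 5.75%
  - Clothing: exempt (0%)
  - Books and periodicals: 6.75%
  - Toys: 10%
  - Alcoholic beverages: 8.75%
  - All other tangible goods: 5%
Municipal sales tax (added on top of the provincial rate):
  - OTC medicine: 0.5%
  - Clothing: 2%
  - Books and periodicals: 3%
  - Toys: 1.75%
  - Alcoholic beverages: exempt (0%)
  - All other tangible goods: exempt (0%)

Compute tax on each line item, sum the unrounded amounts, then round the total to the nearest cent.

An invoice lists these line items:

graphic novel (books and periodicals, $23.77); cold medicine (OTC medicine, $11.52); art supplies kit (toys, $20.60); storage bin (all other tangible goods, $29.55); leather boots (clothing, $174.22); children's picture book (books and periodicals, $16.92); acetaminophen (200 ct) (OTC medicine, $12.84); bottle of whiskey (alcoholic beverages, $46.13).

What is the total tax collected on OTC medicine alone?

Cold medicine $11.52: OTC medicine → 5.75% + 0.5% municipal = 6.25% → $0.72
Acetaminophen (200 ct) $12.84: OTC medicine → 5.75% + 0.5% municipal = 6.25% → $0.8025
Tax on OTC medicine: unrounded sum = $1.5225 → $1.52

$1.52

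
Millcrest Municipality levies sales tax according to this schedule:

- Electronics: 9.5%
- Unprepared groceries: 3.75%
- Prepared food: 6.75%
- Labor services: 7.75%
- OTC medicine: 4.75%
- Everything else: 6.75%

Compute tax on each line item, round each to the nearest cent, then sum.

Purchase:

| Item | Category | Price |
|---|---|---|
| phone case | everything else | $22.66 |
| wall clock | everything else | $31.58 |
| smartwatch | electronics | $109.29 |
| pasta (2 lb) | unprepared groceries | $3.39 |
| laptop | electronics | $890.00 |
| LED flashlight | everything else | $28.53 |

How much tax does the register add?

$100.65

Phone case $22.66: everything else → 6.75% → $1.53
Wall clock $31.58: everything else → 6.75% → $2.13
Smartwatch $109.29: electronics → 9.5% → $10.38
Pasta (2 lb) $3.39: unprepared groceries → 3.75% → $0.13
Laptop $890.00: electronics → 9.5% → $84.55
LED flashlight $28.53: everything else → 6.75% → $1.93
Total tax = $1.53 + $2.13 + $10.38 + $0.13 + $84.55 + $1.93 = $100.65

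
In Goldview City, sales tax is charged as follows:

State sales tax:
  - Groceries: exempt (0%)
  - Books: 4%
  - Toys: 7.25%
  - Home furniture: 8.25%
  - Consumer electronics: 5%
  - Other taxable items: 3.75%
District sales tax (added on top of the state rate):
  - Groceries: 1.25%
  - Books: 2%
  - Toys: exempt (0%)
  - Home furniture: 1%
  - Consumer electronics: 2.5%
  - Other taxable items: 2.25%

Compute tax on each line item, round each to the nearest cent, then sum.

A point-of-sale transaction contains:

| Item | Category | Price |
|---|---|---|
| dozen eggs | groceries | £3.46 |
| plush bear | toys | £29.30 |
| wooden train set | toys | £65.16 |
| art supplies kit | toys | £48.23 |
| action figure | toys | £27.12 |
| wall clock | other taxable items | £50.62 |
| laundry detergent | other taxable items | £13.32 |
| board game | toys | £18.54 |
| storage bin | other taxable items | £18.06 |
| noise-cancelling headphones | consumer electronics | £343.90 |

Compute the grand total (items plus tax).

£662.11

Dozen eggs £3.46: groceries → 0% + 1.25% district = 1.25% → £0.04
Plush bear £29.30: toys → 7.25% + 0% district = 7.25% → £2.12
Wooden train set £65.16: toys → 7.25% + 0% district = 7.25% → £4.72
Art supplies kit £48.23: toys → 7.25% + 0% district = 7.25% → £3.50
Action figure £27.12: toys → 7.25% + 0% district = 7.25% → £1.97
Wall clock £50.62: other taxable items → 3.75% + 2.25% district = 6% → £3.04
Laundry detergent £13.32: other taxable items → 3.75% + 2.25% district = 6% → £0.80
Board game £18.54: toys → 7.25% + 0% district = 7.25% → £1.34
Storage bin £18.06: other taxable items → 3.75% + 2.25% district = 6% → £1.08
Noise-cancelling headphones £343.90: consumer electronics → 5% + 2.5% district = 7.5% → £25.79
Subtotal = £617.71; tax = £44.40; total due = £662.11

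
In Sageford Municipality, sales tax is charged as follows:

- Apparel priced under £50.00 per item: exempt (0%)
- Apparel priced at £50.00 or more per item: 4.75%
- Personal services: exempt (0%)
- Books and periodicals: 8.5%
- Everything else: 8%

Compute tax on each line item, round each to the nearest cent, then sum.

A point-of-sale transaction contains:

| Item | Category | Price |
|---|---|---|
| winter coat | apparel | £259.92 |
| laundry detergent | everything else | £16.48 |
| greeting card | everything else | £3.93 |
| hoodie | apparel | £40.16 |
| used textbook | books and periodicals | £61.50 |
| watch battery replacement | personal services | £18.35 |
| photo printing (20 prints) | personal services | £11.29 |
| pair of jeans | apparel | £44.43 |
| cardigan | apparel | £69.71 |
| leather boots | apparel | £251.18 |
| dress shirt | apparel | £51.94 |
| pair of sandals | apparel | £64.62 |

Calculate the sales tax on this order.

Winter coat £259.92: apparel, £50.00 or more → 4.75% → £12.35
Laundry detergent £16.48: everything else → 8% → £1.32
Greeting card £3.93: everything else → 8% → £0.31
Hoodie £40.16: apparel, under £50.00 → 0% → £0.00
Used textbook £61.50: books and periodicals → 8.5% → £5.23
Watch battery replacement £18.35: personal services → 0% → £0.00
Photo printing (20 prints) £11.29: personal services → 0% → £0.00
Pair of jeans £44.43: apparel, under £50.00 → 0% → £0.00
Cardigan £69.71: apparel, £50.00 or more → 4.75% → £3.31
Leather boots £251.18: apparel, £50.00 or more → 4.75% → £11.93
Dress shirt £51.94: apparel, £50.00 or more → 4.75% → £2.47
Pair of sandals £64.62: apparel, £50.00 or more → 4.75% → £3.07
Total tax = £12.35 + £1.32 + £0.31 + £5.23 + £3.31 + £11.93 + £2.47 + £3.07 = £39.99

£39.99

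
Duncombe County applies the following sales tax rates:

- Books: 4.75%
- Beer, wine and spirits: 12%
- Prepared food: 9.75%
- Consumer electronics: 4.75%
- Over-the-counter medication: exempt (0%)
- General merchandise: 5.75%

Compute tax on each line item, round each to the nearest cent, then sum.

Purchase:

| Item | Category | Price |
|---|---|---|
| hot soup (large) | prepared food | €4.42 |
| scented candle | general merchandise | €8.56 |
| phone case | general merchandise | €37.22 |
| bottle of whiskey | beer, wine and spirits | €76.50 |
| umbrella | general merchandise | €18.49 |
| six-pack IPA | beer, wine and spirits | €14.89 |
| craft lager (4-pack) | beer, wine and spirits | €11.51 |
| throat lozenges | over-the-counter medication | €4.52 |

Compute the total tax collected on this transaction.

€16.47

Hot soup (large) €4.42: prepared food → 9.75% → €0.43
Scented candle €8.56: general merchandise → 5.75% → €0.49
Phone case €37.22: general merchandise → 5.75% → €2.14
Bottle of whiskey €76.50: beer, wine and spirits → 12% → €9.18
Umbrella €18.49: general merchandise → 5.75% → €1.06
Six-pack IPA €14.89: beer, wine and spirits → 12% → €1.79
Craft lager (4-pack) €11.51: beer, wine and spirits → 12% → €1.38
Throat lozenges €4.52: over-the-counter medication → 0% → €0.00
Total tax = €0.43 + €0.49 + €2.14 + €9.18 + €1.06 + €1.79 + €1.38 = €16.47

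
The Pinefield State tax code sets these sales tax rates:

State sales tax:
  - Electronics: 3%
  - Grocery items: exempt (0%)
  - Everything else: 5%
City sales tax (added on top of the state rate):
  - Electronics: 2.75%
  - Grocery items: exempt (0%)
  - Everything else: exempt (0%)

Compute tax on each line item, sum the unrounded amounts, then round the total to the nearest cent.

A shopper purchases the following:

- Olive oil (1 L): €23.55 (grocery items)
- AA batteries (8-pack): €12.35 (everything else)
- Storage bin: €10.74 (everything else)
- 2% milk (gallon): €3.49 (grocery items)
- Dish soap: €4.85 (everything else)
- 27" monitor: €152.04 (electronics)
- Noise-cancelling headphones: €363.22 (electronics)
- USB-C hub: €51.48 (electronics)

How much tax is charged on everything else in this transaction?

€1.40

AA batteries (8-pack) €12.35: everything else → 5% + 0% city = 5% → €0.6175
Storage bin €10.74: everything else → 5% + 0% city = 5% → €0.537
Dish soap €4.85: everything else → 5% + 0% city = 5% → €0.2425
Tax on everything else: unrounded sum = €1.397 → €1.40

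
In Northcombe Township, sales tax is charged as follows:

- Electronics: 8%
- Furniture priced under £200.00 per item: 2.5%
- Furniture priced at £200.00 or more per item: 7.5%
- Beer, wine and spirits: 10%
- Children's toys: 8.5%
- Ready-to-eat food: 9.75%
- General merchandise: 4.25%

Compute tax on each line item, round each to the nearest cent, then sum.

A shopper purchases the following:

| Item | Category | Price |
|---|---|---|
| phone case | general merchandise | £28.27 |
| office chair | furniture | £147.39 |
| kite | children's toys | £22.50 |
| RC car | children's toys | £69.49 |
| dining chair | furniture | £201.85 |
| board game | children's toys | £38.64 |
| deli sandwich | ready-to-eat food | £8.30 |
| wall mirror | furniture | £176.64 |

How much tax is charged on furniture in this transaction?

£23.24

Office chair £147.39: furniture, under £200.00 → 2.5% → £3.68
Dining chair £201.85: furniture, £200.00 or more → 7.5% → £15.14
Wall mirror £176.64: furniture, under £200.00 → 2.5% → £4.42
Tax on furniture = £3.68 + £15.14 + £4.42 = £23.24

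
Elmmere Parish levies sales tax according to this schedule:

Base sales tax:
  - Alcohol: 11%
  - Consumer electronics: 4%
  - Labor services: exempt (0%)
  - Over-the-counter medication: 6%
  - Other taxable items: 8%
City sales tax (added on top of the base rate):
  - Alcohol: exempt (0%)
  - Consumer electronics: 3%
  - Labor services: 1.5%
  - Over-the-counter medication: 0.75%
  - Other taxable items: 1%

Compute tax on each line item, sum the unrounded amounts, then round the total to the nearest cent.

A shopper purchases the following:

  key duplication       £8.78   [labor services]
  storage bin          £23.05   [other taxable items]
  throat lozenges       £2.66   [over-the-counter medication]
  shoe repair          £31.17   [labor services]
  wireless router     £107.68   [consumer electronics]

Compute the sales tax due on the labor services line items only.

£0.60

Key duplication £8.78: labor services → 0% + 1.5% city = 1.5% → £0.1317
Shoe repair £31.17: labor services → 0% + 1.5% city = 1.5% → £0.46755
Tax on labor services: unrounded sum = £0.59925 → £0.60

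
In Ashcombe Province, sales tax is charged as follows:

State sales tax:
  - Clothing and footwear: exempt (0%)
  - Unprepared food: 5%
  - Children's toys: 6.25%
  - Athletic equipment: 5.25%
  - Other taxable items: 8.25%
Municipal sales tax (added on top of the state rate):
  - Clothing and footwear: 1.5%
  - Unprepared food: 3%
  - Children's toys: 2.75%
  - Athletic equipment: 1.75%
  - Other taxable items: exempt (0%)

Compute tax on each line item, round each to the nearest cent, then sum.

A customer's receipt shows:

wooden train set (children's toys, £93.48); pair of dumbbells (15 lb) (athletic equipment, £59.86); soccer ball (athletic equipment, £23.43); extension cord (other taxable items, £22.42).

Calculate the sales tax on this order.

£16.09

Wooden train set £93.48: children's toys → 6.25% + 2.75% municipal = 9% → £8.41
Pair of dumbbells (15 lb) £59.86: athletic equipment → 5.25% + 1.75% municipal = 7% → £4.19
Soccer ball £23.43: athletic equipment → 5.25% + 1.75% municipal = 7% → £1.64
Extension cord £22.42: other taxable items → 8.25% + 0% municipal = 8.25% → £1.85
Total tax = £8.41 + £4.19 + £1.64 + £1.85 = £16.09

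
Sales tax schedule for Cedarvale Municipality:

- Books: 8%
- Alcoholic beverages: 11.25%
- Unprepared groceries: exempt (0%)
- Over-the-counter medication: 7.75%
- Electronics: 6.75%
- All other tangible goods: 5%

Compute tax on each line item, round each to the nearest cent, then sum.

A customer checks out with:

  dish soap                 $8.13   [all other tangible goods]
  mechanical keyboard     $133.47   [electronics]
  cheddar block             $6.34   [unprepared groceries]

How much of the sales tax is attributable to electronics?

Mechanical keyboard $133.47: electronics → 6.75% → $9.01
Tax on electronics = $9.01

$9.01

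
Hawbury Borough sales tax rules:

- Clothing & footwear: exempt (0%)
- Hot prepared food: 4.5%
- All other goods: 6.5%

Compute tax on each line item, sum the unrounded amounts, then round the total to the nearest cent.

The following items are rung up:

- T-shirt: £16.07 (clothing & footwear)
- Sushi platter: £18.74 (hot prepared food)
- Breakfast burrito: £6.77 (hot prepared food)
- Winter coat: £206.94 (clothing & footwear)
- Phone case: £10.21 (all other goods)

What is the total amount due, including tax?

T-shirt £16.07: clothing & footwear → 0% → £0.00
Sushi platter £18.74: hot prepared food → 4.5% → £0.8433
Breakfast burrito £6.77: hot prepared food → 4.5% → £0.30465
Winter coat £206.94: clothing & footwear → 0% → £0.00
Phone case £10.21: all other goods → 6.5% → £0.66365
Subtotal = £258.73; unrounded tax = £1.8116 → £1.81; total due = £260.54

£260.54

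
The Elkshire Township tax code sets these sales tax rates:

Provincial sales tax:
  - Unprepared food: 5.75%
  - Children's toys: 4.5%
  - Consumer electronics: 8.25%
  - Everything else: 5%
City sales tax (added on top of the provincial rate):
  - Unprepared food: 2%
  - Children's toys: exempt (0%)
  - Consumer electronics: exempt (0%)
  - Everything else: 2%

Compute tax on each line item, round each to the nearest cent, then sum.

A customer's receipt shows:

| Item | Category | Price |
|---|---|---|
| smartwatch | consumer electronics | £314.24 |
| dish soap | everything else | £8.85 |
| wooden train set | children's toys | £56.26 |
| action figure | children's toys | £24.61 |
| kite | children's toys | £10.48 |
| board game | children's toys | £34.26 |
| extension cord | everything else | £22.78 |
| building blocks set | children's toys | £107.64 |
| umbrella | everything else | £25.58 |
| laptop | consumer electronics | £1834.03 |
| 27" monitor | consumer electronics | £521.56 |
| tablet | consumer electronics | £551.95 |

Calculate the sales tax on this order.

Smartwatch £314.24: consumer electronics → 8.25% + 0% city = 8.25% → £25.92
Dish soap £8.85: everything else → 5% + 2% city = 7% → £0.62
Wooden train set £56.26: children's toys → 4.5% + 0% city = 4.5% → £2.53
Action figure £24.61: children's toys → 4.5% + 0% city = 4.5% → £1.11
Kite £10.48: children's toys → 4.5% + 0% city = 4.5% → £0.47
Board game £34.26: children's toys → 4.5% + 0% city = 4.5% → £1.54
Extension cord £22.78: everything else → 5% + 2% city = 7% → £1.59
Building blocks set £107.64: children's toys → 4.5% + 0% city = 4.5% → £4.84
Umbrella £25.58: everything else → 5% + 2% city = 7% → £1.79
Laptop £1834.03: consumer electronics → 8.25% + 0% city = 8.25% → £151.31
27" monitor £521.56: consumer electronics → 8.25% + 0% city = 8.25% → £43.03
Tablet £551.95: consumer electronics → 8.25% + 0% city = 8.25% → £45.54
Total tax = £25.92 + £0.62 + £2.53 + £1.11 + £0.47 + £1.54 + £1.59 + £4.84 + £1.79 + £151.31 + £43.03 + £45.54 = £280.29

£280.29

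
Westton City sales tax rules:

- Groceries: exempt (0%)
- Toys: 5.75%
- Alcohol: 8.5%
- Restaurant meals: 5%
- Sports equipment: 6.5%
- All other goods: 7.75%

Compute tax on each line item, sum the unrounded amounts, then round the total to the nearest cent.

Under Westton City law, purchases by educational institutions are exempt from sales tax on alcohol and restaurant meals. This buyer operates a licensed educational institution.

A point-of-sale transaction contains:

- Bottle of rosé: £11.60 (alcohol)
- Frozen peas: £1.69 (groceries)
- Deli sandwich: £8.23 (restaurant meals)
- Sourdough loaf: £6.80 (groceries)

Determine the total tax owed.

£0.00

Bottle of rosé £11.60: alcohol, buyer-exempt → 0% → £0.00
Frozen peas £1.69: groceries → 0% → £0.00
Deli sandwich £8.23: restaurant meals, buyer-exempt → 0% → £0.00
Sourdough loaf £6.80: groceries → 0% → £0.00
Unrounded tax sum = £0.00 → £0.00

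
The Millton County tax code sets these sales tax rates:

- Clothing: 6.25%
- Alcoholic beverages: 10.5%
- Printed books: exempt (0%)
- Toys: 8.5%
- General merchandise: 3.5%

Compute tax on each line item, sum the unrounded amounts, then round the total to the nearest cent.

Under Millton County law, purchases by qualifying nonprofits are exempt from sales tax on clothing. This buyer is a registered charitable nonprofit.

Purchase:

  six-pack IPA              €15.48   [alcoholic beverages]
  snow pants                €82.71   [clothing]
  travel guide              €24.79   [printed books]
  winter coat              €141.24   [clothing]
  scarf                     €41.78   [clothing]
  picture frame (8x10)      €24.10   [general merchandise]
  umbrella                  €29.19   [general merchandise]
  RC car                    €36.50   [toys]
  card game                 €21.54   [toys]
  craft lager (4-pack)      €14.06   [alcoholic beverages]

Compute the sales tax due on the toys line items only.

RC car €36.50: toys → 8.5% → €3.1025
Card game €21.54: toys → 8.5% → €1.8309
Tax on toys: unrounded sum = €4.9334 → €4.93

€4.93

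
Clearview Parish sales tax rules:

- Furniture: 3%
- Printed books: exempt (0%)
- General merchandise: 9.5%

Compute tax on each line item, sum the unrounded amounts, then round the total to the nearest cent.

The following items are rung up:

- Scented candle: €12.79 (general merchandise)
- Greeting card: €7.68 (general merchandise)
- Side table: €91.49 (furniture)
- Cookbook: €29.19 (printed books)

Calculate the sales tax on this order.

€4.69

Scented candle €12.79: general merchandise → 9.5% → €1.21505
Greeting card €7.68: general merchandise → 9.5% → €0.7296
Side table €91.49: furniture → 3% → €2.7447
Cookbook €29.19: printed books → 0% → €0.00
Unrounded tax sum = €4.68935 → €4.69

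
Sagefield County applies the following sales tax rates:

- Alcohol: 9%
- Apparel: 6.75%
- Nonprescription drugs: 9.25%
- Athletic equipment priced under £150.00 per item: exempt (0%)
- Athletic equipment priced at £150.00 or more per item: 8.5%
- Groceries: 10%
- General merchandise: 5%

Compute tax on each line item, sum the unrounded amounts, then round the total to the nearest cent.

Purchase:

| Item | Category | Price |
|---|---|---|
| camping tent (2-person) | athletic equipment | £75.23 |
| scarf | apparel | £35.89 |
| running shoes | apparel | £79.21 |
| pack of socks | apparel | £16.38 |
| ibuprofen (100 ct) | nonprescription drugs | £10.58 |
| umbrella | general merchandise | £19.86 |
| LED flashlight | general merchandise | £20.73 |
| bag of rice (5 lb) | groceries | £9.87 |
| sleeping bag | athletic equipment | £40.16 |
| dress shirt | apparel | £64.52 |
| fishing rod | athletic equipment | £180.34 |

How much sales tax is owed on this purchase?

Camping tent (2-person) £75.23: athletic equipment, under £150.00 → 0% → £0.00
Scarf £35.89: apparel → 6.75% → £2.422575
Running shoes £79.21: apparel → 6.75% → £5.346675
Pack of socks £16.38: apparel → 6.75% → £1.10565
Ibuprofen (100 ct) £10.58: nonprescription drugs → 9.25% → £0.97865
Umbrella £19.86: general merchandise → 5% → £0.993
LED flashlight £20.73: general merchandise → 5% → £1.0365
Bag of rice (5 lb) £9.87: groceries → 10% → £0.987
Sleeping bag £40.16: athletic equipment, under £150.00 → 0% → £0.00
Dress shirt £64.52: apparel → 6.75% → £4.3551
Fishing rod £180.34: athletic equipment, £150.00 or more → 8.5% → £15.3289
Unrounded tax sum = £32.55405 → £32.55

£32.55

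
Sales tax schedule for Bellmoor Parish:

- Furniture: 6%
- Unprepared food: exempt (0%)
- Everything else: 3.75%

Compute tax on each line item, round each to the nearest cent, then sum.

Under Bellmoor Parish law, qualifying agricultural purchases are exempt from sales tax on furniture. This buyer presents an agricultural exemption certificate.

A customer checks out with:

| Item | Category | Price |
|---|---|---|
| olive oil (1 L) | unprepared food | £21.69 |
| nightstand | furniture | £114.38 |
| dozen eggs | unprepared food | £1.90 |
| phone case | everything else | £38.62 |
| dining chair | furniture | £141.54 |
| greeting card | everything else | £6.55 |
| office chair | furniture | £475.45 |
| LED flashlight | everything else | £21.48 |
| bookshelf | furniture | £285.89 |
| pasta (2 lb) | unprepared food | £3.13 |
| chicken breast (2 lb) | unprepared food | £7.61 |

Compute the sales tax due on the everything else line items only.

£2.51

Phone case £38.62: everything else → 3.75% → £1.45
Greeting card £6.55: everything else → 3.75% → £0.25
LED flashlight £21.48: everything else → 3.75% → £0.81
Tax on everything else = £1.45 + £0.25 + £0.81 = £2.51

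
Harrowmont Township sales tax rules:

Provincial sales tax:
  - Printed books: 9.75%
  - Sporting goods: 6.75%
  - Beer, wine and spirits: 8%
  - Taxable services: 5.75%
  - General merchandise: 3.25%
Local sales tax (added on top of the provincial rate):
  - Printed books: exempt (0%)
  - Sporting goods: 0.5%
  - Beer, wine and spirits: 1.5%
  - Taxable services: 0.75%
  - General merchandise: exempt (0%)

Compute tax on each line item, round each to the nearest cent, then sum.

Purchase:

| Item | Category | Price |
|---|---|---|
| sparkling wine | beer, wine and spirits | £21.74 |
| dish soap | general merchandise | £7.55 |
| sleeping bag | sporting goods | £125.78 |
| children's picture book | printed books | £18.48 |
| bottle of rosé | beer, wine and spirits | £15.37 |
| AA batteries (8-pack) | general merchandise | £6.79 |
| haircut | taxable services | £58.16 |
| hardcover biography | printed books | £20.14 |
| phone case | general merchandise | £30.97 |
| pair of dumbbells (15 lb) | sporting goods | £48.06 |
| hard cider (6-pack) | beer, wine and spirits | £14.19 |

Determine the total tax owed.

£26.50

Sparkling wine £21.74: beer, wine and spirits → 8% + 1.5% local = 9.5% → £2.07
Dish soap £7.55: general merchandise → 3.25% + 0% local = 3.25% → £0.25
Sleeping bag £125.78: sporting goods → 6.75% + 0.5% local = 7.25% → £9.12
Children's picture book £18.48: printed books → 9.75% + 0% local = 9.75% → £1.80
Bottle of rosé £15.37: beer, wine and spirits → 8% + 1.5% local = 9.5% → £1.46
AA batteries (8-pack) £6.79: general merchandise → 3.25% + 0% local = 3.25% → £0.22
Haircut £58.16: taxable services → 5.75% + 0.75% local = 6.5% → £3.78
Hardcover biography £20.14: printed books → 9.75% + 0% local = 9.75% → £1.96
Phone case £30.97: general merchandise → 3.25% + 0% local = 3.25% → £1.01
Pair of dumbbells (15 lb) £48.06: sporting goods → 6.75% + 0.5% local = 7.25% → £3.48
Hard cider (6-pack) £14.19: beer, wine and spirits → 8% + 1.5% local = 9.5% → £1.35
Total tax = £2.07 + £0.25 + £9.12 + £1.80 + £1.46 + £0.22 + £3.78 + £1.96 + £1.01 + £3.48 + £1.35 = £26.50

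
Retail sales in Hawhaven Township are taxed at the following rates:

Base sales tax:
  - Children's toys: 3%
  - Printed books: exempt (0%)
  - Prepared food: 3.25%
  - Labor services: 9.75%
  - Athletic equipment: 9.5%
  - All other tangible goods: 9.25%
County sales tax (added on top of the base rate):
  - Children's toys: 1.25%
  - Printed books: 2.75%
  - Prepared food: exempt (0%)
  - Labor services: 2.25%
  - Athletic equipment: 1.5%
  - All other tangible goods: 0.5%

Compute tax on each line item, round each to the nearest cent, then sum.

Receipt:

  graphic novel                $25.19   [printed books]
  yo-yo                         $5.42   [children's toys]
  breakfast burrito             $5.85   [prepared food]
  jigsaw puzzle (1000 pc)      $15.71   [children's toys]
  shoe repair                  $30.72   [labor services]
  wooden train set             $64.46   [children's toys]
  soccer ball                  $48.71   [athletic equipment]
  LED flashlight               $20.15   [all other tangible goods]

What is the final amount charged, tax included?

Graphic novel $25.19: printed books → 0% + 2.75% county = 2.75% → $0.69
Yo-yo $5.42: children's toys → 3% + 1.25% county = 4.25% → $0.23
Breakfast burrito $5.85: prepared food → 3.25% + 0% county = 3.25% → $0.19
Jigsaw puzzle (1000 pc) $15.71: children's toys → 3% + 1.25% county = 4.25% → $0.67
Shoe repair $30.72: labor services → 9.75% + 2.25% county = 12% → $3.69
Wooden train set $64.46: children's toys → 3% + 1.25% county = 4.25% → $2.74
Soccer ball $48.71: athletic equipment → 9.5% + 1.5% county = 11% → $5.36
LED flashlight $20.15: all other tangible goods → 9.25% + 0.5% county = 9.75% → $1.96
Subtotal = $216.21; tax = $15.53; total due = $231.74

$231.74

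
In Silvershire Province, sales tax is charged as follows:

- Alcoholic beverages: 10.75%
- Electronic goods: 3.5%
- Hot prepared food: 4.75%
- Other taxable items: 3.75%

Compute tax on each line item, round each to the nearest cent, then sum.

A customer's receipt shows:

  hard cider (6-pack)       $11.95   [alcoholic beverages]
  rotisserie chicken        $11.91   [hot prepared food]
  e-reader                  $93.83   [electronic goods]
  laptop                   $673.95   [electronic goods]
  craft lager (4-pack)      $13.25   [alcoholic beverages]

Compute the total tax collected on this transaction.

Hard cider (6-pack) $11.95: alcoholic beverages → 10.75% → $1.28
Rotisserie chicken $11.91: hot prepared food → 4.75% → $0.57
E-reader $93.83: electronic goods → 3.5% → $3.28
Laptop $673.95: electronic goods → 3.5% → $23.59
Craft lager (4-pack) $13.25: alcoholic beverages → 10.75% → $1.42
Total tax = $1.28 + $0.57 + $3.28 + $23.59 + $1.42 = $30.14

$30.14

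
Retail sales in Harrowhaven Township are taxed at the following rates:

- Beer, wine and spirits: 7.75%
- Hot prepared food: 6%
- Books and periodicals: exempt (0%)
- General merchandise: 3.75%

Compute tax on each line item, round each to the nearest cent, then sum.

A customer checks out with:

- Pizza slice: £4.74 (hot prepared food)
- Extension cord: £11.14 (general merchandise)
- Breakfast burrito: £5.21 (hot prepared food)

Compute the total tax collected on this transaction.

£1.01

Pizza slice £4.74: hot prepared food → 6% → £0.28
Extension cord £11.14: general merchandise → 3.75% → £0.42
Breakfast burrito £5.21: hot prepared food → 6% → £0.31
Total tax = £0.28 + £0.42 + £0.31 = £1.01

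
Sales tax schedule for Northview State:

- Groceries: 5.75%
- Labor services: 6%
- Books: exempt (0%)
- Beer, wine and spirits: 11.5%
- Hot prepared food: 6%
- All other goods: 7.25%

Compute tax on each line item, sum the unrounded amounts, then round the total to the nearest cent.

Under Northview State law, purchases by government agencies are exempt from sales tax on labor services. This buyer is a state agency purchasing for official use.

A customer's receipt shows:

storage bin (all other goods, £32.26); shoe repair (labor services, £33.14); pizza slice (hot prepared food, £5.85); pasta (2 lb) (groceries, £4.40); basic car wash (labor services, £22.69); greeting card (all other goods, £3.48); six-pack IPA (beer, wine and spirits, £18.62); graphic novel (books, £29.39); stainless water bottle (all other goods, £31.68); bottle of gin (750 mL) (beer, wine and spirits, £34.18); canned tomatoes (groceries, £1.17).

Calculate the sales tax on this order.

£11.63

Storage bin £32.26: all other goods → 7.25% → £2.33885
Shoe repair £33.14: labor services, buyer-exempt → 0% → £0.00
Pizza slice £5.85: hot prepared food → 6% → £0.351
Pasta (2 lb) £4.40: groceries → 5.75% → £0.253
Basic car wash £22.69: labor services, buyer-exempt → 0% → £0.00
Greeting card £3.48: all other goods → 7.25% → £0.2523
Six-pack IPA £18.62: beer, wine and spirits → 11.5% → £2.1413
Graphic novel £29.39: books → 0% → £0.00
Stainless water bottle £31.68: all other goods → 7.25% → £2.2968
Bottle of gin (750 mL) £34.18: beer, wine and spirits → 11.5% → £3.9307
Canned tomatoes £1.17: groceries → 5.75% → £0.067275
Unrounded tax sum = £11.631225 → £11.63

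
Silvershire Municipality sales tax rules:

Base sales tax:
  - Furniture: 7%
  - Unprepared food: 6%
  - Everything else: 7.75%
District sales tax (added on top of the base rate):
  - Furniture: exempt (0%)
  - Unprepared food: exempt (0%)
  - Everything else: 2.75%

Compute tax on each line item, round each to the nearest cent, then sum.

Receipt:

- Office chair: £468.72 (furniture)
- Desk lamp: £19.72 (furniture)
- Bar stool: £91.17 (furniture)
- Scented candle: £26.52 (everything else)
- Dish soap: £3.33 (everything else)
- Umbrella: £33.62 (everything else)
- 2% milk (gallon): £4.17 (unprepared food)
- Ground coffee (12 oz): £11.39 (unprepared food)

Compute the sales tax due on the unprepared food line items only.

£0.93

2% milk (gallon) £4.17: unprepared food → 6% + 0% district = 6% → £0.25
Ground coffee (12 oz) £11.39: unprepared food → 6% + 0% district = 6% → £0.68
Tax on unprepared food = £0.25 + £0.68 = £0.93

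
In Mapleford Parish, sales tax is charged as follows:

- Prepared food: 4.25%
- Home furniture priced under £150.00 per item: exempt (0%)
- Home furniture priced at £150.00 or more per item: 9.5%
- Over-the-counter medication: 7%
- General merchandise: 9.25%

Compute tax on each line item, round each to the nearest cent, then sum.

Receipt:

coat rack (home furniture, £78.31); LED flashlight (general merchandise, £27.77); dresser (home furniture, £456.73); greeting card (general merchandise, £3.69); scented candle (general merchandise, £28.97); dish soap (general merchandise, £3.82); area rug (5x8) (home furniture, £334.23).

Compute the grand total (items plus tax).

£1014.60

Coat rack £78.31: home furniture, under £150.00 → 0% → £0.00
LED flashlight £27.77: general merchandise → 9.25% → £2.57
Dresser £456.73: home furniture, £150.00 or more → 9.5% → £43.39
Greeting card £3.69: general merchandise → 9.25% → £0.34
Scented candle £28.97: general merchandise → 9.25% → £2.68
Dish soap £3.82: general merchandise → 9.25% → £0.35
Area rug (5x8) £334.23: home furniture, £150.00 or more → 9.5% → £31.75
Subtotal = £933.52; tax = £81.08; total due = £1014.60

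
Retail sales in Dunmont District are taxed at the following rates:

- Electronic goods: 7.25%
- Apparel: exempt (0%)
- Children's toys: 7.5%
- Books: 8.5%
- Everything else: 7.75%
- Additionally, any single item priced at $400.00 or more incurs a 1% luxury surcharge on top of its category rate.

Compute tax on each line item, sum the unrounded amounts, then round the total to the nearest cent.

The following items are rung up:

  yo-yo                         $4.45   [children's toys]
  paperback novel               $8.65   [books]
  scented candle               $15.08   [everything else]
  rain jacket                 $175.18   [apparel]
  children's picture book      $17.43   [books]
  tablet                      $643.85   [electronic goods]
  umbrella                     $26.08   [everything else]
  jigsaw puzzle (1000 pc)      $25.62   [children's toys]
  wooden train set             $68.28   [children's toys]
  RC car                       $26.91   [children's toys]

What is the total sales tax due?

Yo-yo $4.45: children's toys → 7.5% → $0.33375
Paperback novel $8.65: books → 8.5% → $0.73525
Scented candle $15.08: everything else → 7.75% → $1.1687
Rain jacket $175.18: apparel → 0% → $0.00
Children's picture book $17.43: books → 8.5% → $1.48155
Tablet $643.85: electronic goods → 7.25% + 1% surcharge = 8.25% → $53.117625
Umbrella $26.08: everything else → 7.75% → $2.0212
Jigsaw puzzle (1000 pc) $25.62: children's toys → 7.5% → $1.9215
Wooden train set $68.28: children's toys → 7.5% → $5.121
RC car $26.91: children's toys → 7.5% → $2.01825
Unrounded tax sum = $67.918825 → $67.92

$67.92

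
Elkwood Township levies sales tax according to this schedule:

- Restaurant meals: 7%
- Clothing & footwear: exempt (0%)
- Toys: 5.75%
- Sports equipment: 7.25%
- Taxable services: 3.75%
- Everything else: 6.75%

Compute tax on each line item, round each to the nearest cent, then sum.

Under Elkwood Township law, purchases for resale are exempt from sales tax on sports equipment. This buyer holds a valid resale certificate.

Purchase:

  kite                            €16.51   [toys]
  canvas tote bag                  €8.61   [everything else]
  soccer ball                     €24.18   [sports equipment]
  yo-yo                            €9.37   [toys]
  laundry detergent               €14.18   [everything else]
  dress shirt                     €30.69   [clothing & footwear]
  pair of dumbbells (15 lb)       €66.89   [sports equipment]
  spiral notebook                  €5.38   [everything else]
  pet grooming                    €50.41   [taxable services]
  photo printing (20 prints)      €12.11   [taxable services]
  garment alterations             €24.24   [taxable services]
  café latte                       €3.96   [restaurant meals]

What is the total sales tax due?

€6.92

Kite €16.51: toys → 5.75% → €0.95
Canvas tote bag €8.61: everything else → 6.75% → €0.58
Soccer ball €24.18: sports equipment, buyer-exempt → 0% → €0.00
Yo-yo €9.37: toys → 5.75% → €0.54
Laundry detergent €14.18: everything else → 6.75% → €0.96
Dress shirt €30.69: clothing & footwear → 0% → €0.00
Pair of dumbbells (15 lb) €66.89: sports equipment, buyer-exempt → 0% → €0.00
Spiral notebook €5.38: everything else → 6.75% → €0.36
Pet grooming €50.41: taxable services → 3.75% → €1.89
Photo printing (20 prints) €12.11: taxable services → 3.75% → €0.45
Garment alterations €24.24: taxable services → 3.75% → €0.91
Café latte €3.96: restaurant meals → 7% → €0.28
Total tax = €0.95 + €0.58 + €0.54 + €0.96 + €0.36 + €1.89 + €0.45 + €0.91 + €0.28 = €6.92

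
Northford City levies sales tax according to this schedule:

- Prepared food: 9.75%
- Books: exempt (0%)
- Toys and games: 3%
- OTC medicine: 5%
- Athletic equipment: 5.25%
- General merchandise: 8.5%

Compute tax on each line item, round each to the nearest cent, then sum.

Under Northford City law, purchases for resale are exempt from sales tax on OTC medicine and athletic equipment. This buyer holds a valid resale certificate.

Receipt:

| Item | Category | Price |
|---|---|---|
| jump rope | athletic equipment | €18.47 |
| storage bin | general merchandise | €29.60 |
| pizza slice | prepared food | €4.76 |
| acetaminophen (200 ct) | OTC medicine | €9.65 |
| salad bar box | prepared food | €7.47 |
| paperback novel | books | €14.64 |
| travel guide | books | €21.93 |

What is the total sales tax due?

Jump rope €18.47: athletic equipment, buyer-exempt → 0% → €0.00
Storage bin €29.60: general merchandise → 8.5% → €2.52
Pizza slice €4.76: prepared food → 9.75% → €0.46
Acetaminophen (200 ct) €9.65: OTC medicine, buyer-exempt → 0% → €0.00
Salad bar box €7.47: prepared food → 9.75% → €0.73
Paperback novel €14.64: books → 0% → €0.00
Travel guide €21.93: books → 0% → €0.00
Total tax = €2.52 + €0.46 + €0.73 = €3.71

€3.71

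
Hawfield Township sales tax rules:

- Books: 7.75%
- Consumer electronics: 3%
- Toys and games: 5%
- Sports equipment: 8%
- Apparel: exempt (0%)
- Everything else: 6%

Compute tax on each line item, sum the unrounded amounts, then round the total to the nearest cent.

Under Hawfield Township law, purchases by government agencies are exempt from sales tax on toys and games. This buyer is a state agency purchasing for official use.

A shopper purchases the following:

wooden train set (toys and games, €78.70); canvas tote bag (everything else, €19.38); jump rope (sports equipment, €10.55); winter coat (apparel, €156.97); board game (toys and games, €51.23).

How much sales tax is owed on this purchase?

€2.01

Wooden train set €78.70: toys and games, buyer-exempt → 0% → €0.00
Canvas tote bag €19.38: everything else → 6% → €1.1628
Jump rope €10.55: sports equipment → 8% → €0.844
Winter coat €156.97: apparel → 0% → €0.00
Board game €51.23: toys and games, buyer-exempt → 0% → €0.00
Unrounded tax sum = €2.0068 → €2.01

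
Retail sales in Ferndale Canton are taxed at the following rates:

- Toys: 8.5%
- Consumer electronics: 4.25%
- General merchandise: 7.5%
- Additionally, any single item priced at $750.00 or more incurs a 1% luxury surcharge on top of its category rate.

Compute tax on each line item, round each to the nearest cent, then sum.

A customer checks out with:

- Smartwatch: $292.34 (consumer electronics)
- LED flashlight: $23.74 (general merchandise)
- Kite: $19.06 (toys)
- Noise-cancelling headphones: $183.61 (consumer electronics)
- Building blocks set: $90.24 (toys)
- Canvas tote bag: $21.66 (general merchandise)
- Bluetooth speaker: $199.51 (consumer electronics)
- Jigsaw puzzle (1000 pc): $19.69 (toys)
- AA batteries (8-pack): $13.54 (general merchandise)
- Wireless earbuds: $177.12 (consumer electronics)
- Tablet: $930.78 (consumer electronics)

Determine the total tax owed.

Smartwatch $292.34: consumer electronics → 4.25% → $12.42
LED flashlight $23.74: general merchandise → 7.5% → $1.78
Kite $19.06: toys → 8.5% → $1.62
Noise-cancelling headphones $183.61: consumer electronics → 4.25% → $7.80
Building blocks set $90.24: toys → 8.5% → $7.67
Canvas tote bag $21.66: general merchandise → 7.5% → $1.62
Bluetooth speaker $199.51: consumer electronics → 4.25% → $8.48
Jigsaw puzzle (1000 pc) $19.69: toys → 8.5% → $1.67
AA batteries (8-pack) $13.54: general merchandise → 7.5% → $1.02
Wireless earbuds $177.12: consumer electronics → 4.25% → $7.53
Tablet $930.78: consumer electronics → 4.25% + 1% surcharge = 5.25% → $48.87
Total tax = $12.42 + $1.78 + $1.62 + $7.80 + $7.67 + $1.62 + $8.48 + $1.67 + $1.02 + $7.53 + $48.87 = $100.48

$100.48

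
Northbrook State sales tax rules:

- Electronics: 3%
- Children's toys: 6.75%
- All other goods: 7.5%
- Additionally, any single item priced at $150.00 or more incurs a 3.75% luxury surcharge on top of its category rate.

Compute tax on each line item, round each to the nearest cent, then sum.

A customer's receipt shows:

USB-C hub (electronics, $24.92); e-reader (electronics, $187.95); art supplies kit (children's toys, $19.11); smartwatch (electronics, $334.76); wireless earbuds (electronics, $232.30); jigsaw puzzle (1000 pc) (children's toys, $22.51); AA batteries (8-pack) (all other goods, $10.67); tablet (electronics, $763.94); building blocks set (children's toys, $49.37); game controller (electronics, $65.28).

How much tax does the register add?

$112.19

USB-C hub $24.92: electronics → 3% → $0.75
E-reader $187.95: electronics → 3% + 3.75% surcharge = 6.75% → $12.69
Art supplies kit $19.11: children's toys → 6.75% → $1.29
Smartwatch $334.76: electronics → 3% + 3.75% surcharge = 6.75% → $22.60
Wireless earbuds $232.30: electronics → 3% + 3.75% surcharge = 6.75% → $15.68
Jigsaw puzzle (1000 pc) $22.51: children's toys → 6.75% → $1.52
AA batteries (8-pack) $10.67: all other goods → 7.5% → $0.80
Tablet $763.94: electronics → 3% + 3.75% surcharge = 6.75% → $51.57
Building blocks set $49.37: children's toys → 6.75% → $3.33
Game controller $65.28: electronics → 3% → $1.96
Total tax = $0.75 + $12.69 + $1.29 + $22.60 + $15.68 + $1.52 + $0.80 + $51.57 + $3.33 + $1.96 = $112.19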